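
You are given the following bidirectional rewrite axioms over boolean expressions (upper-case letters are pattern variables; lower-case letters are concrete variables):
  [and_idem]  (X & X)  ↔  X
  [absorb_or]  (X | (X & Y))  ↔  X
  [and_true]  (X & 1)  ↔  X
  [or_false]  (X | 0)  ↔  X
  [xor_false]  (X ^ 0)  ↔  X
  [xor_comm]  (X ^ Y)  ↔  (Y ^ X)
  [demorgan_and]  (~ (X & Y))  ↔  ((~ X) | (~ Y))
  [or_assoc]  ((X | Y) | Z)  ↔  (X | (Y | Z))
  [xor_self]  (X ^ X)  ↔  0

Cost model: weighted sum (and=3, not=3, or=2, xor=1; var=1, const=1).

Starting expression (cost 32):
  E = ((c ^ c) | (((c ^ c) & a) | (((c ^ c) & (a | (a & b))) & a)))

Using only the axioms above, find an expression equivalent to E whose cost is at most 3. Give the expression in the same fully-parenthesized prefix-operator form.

(c ^ c)   [cost 3]

step 1: absorb_or (→) rewrites (a | (a & b)) into a, now ((c ^ c) | (((c ^ c) & a) | (((c ^ c) & a) & a)))
step 2: absorb_or (→) rewrites (((c ^ c) & a) | (((c ^ c) & a) & a)) into ((c ^ c) & a), now ((c ^ c) | ((c ^ c) & a))
step 3: absorb_or (→) rewrites ((c ^ c) | ((c ^ c) & a)) into (c ^ c), reaching cost 3 (bound 3)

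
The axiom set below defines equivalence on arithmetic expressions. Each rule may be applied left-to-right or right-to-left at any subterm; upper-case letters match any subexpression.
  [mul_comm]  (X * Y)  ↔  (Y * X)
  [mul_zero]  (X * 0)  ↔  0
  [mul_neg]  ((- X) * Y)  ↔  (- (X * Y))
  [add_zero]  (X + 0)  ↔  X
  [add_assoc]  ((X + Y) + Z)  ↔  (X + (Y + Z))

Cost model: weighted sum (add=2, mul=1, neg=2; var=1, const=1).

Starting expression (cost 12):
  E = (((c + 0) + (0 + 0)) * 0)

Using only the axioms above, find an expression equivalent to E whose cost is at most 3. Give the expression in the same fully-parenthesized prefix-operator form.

(c * 0)   [cost 3]

1. [add_zero →] (c + 0)  →  c;  E = ((c + (0 + 0)) * 0)
2. [add_zero →] (0 + 0)  →  0;  E = ((c + 0) * 0)
3. [add_zero →] (c + 0)  →  c;  cost 3 ≤ 3, done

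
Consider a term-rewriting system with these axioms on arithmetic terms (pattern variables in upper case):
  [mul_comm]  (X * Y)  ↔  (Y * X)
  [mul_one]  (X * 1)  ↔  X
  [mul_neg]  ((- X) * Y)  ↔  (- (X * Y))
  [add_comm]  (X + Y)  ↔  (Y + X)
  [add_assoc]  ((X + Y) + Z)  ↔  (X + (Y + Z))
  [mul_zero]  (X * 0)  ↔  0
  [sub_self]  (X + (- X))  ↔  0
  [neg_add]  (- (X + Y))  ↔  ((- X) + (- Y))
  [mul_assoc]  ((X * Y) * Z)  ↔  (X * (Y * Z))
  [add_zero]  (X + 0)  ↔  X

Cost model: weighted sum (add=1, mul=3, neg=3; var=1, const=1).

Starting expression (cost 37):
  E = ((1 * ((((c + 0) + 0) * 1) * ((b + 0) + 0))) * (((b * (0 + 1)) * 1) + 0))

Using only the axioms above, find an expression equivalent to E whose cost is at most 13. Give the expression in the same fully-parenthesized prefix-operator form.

(1) (c + 0)  =[add_zero →]=  c    ⊢ ((1 * (((c + 0) * 1) * ((b + 0) + 0))) * (((b * (0 + 1)) * 1) + 0))
(2) (b + 0)  =[add_zero →]=  b    ⊢ ((1 * (((c + 0) * 1) * (b + 0))) * (((b * (0 + 1)) * 1) + 0))
(3) (((c + 0) * 1) * (b + 0))  =[mul_comm →]=  ((b + 0) * ((c + 0) * 1))    ⊢ ((1 * ((b + 0) * ((c + 0) * 1))) * (((b * (0 + 1)) * 1) + 0))
(4) (b + 0)  =[add_zero →]=  b    ⊢ ((1 * (b * ((c + 0) * 1))) * (((b * (0 + 1)) * 1) + 0))
(5) (0 + 1)  =[add_comm →]=  (1 + 0)    ⊢ ((1 * (b * ((c + 0) * 1))) * (((b * (1 + 0)) * 1) + 0))
(6) (((b * (1 + 0)) * 1) + 0)  =[add_zero →]=  ((b * (1 + 0)) * 1)    ⊢ ((1 * (b * ((c + 0) * 1))) * ((b * (1 + 0)) * 1))
(7) ((c + 0) * 1)  =[mul_one →]=  (c + 0)    ⊢ ((1 * (b * (c + 0))) * ((b * (1 + 0)) * 1))
(8) ((1 * (b * (c + 0))) * ((b * (1 + 0)) * 1))  =[mul_assoc →]=  (1 * ((b * (c + 0)) * ((b * (1 + 0)) * 1)))
(9) (c + 0)  =[add_zero →]=  c    ⊢ (1 * ((b * c) * ((b * (1 + 0)) * 1)))
(10) (1 + 0)  =[add_zero →]=  1    ⊢ (1 * ((b * c) * ((b * 1) * 1)))
(11) (1 * ((b * c) * ((b * 1) * 1)))  =[mul_comm →]=  (((b * c) * ((b * 1) * 1)) * 1)
(12) (b * 1)  =[mul_one →]=  b    ⊢ (((b * c) * (b * 1)) * 1)
(13) (((b * c) * (b * 1)) * 1)  =[mul_one →]=  ((b * c) * (b * 1))    ⊢ cost 13, within 13

((b * c) * (b * 1))   [cost 13]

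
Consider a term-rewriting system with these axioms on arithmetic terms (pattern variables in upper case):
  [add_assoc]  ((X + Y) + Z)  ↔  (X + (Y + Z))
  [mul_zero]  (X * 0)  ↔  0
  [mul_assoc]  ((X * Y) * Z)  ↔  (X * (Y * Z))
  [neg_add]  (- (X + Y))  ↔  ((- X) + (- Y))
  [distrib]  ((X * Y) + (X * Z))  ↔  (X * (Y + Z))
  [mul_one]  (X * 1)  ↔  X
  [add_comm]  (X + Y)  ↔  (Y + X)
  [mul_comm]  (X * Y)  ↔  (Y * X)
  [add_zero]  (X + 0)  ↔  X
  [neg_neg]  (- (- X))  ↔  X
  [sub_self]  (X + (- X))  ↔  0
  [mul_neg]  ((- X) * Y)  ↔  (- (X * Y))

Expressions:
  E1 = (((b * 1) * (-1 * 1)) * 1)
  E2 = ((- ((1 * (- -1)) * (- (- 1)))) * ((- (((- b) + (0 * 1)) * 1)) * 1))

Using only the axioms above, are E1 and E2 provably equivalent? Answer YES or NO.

YES

(1) (-1 * 1)  =[mul_one →]=  -1    ⊢ (((b * 1) * -1) * 1)
(2) (((b * 1) * -1) * 1)  =[mul_one →]=  ((b * 1) * -1)
(3) (b * 1)  =[mul_one →]=  b    ⊢ (b * -1)
(4) -1  =[neg_neg ←]=  (- (- -1))    ⊢ (b * (- (- -1)))
(5) b  =[neg_neg ←]=  (- (- b))    ⊢ ((- (- b)) * (- (- -1)))
(6) (- b)  =[add_zero ←]=  ((- b) + 0)    ⊢ ((- ((- b) + 0)) * (- (- -1)))
(7) 0  =[mul_one ←]=  (0 * 1)    ⊢ ((- ((- b) + (0 * 1))) * (- (- -1)))
(8) (- -1)  =[mul_one ←]=  ((- -1) * 1)    ⊢ ((- ((- b) + (0 * 1))) * (- ((- -1) * 1)))
(9) (- ((- b) + (0 * 1)))  =[mul_one ←]=  ((- ((- b) + (0 * 1))) * 1)    ⊢ (((- ((- b) + (0 * 1))) * 1) * (- ((- -1) * 1)))
(10) (- -1)  =[mul_one ←]=  ((- -1) * 1)    ⊢ (((- ((- b) + (0 * 1))) * 1) * (- (((- -1) * 1) * 1)))
(11) ((- -1) * 1)  =[mul_comm →]=  (1 * (- -1))    ⊢ (((- ((- b) + (0 * 1))) * 1) * (- ((1 * (- -1)) * 1)))
(12) (((- ((- b) + (0 * 1))) * 1) * (- ((1 * (- -1)) * 1)))  =[mul_comm →]=  ((- ((1 * (- -1)) * 1)) * ((- ((- b) + (0 * 1))) * 1))
(13) 1  =[neg_neg ←]=  (- (- 1))    ⊢ ((- ((1 * (- -1)) * (- (- 1)))) * ((- ((- b) + (0 * 1))) * 1))
(14) ((- b) + (0 * 1))  =[mul_one ←]=  (((- b) + (0 * 1)) * 1)    ⊢ E2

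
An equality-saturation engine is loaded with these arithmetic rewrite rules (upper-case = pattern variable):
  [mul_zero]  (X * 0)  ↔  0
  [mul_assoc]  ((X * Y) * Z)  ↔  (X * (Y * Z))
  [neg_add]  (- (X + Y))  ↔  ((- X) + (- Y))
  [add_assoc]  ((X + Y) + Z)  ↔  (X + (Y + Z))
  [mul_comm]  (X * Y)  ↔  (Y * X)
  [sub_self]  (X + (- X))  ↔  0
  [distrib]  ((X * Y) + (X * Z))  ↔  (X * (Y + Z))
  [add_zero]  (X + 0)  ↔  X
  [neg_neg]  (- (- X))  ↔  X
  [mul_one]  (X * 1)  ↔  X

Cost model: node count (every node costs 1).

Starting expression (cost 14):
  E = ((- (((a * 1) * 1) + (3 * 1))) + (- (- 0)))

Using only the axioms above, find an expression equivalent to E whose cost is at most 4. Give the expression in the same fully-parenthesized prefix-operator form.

1. [mul_one →] ((a * 1) * 1)  →  (a * 1);  E = ((- ((a * 1) + (3 * 1))) + (- (- 0)))
2. [mul_one →] (3 * 1)  →  3;  E = ((- ((a * 1) + 3)) + (- (- 0)))
3. [neg_neg →] (- (- 0))  →  0;  E = ((- ((a * 1) + 3)) + 0)
4. [add_zero →] ((- ((a * 1) + 3)) + 0)  →  (- ((a * 1) + 3))
5. [mul_one →] (a * 1)  →  a;  cost 4 ≤ 4, done

(- (a + 3))   [cost 4]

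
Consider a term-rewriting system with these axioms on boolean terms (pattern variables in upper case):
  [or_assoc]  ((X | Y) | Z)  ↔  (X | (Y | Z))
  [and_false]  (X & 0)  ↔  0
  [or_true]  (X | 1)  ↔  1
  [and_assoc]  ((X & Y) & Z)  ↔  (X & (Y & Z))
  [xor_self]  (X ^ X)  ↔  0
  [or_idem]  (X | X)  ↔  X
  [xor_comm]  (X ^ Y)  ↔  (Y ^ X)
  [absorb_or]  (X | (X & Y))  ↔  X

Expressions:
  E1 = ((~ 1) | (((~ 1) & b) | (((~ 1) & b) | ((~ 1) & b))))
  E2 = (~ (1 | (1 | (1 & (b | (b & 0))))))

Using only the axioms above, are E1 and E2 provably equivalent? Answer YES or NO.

step 1: or_idem (→) rewrites (((~ 1) & b) | ((~ 1) & b)) into ((~ 1) & b), now ((~ 1) | (((~ 1) & b) | ((~ 1) & b)))
step 2: or_idem (→) rewrites (((~ 1) & b) | ((~ 1) & b)) into ((~ 1) & b), now ((~ 1) | ((~ 1) & b))
step 3: absorb_or (→) rewrites ((~ 1) | ((~ 1) & b)) into (~ 1)
step 4: or_true (←) rewrites 1 into (1 | 1), now (~ (1 | 1))
step 5: absorb_or (←) rewrites 1 into (1 | (1 & b)), now (~ (1 | (1 | (1 & b))))
step 6: absorb_or (←) rewrites b into (b | (b & 0)), which is E2

YES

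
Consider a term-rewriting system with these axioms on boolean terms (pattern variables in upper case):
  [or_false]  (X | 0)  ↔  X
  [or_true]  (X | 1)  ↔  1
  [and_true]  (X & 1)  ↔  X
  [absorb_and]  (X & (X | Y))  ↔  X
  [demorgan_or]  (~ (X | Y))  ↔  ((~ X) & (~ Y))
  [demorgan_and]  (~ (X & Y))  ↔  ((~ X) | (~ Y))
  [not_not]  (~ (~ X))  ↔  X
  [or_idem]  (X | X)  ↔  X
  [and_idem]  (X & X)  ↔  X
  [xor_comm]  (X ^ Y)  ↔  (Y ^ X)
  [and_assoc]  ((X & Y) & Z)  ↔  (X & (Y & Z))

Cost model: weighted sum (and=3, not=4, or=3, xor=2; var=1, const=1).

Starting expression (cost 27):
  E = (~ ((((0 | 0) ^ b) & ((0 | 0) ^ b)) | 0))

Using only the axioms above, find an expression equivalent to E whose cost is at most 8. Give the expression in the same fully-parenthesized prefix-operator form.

(1) (((0 | 0) ^ b) & ((0 | 0) ^ b))  =[and_idem →]=  ((0 | 0) ^ b)    ⊢ (~ (((0 | 0) ^ b) | 0))
(2) (0 | 0)  =[or_idem →]=  0    ⊢ (~ ((0 ^ b) | 0))
(3) ((0 ^ b) | 0)  =[or_false →]=  (0 ^ b)    ⊢ cost 8, within 8

(~ (0 ^ b))   [cost 8]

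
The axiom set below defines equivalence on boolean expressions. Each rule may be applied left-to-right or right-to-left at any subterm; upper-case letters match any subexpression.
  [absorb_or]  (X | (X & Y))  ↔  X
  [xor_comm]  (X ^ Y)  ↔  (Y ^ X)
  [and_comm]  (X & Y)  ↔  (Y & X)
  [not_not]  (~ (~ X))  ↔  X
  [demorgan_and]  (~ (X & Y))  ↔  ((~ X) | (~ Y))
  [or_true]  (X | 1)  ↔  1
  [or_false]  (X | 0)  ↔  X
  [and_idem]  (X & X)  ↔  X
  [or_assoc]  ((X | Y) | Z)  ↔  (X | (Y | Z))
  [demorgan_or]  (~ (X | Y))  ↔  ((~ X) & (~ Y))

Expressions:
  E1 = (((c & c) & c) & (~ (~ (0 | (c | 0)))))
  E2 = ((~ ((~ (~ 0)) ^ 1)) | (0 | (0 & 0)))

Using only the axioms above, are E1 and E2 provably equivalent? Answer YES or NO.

All listed rules preserve value, hence provable equivalence implies equal values everywhere; look for a separating assignment.
c=1 gives E1 ↦ 1, E2 ↦ 0; values differ ⇒ not provably equivalent.

NO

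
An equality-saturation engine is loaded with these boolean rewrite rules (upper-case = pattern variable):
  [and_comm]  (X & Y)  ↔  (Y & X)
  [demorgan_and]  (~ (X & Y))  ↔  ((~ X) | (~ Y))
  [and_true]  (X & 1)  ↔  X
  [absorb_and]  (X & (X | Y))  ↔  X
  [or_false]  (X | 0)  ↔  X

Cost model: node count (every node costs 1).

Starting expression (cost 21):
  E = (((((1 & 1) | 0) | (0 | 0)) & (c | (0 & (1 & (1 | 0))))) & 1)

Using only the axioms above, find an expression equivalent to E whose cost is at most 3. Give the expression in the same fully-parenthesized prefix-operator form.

(1) (1 & (1 | 0))  =[absorb_and →]=  1    ⊢ (((((1 & 1) | 0) | (0 | 0)) & (c | (0 & 1))) & 1)
(2) ((1 & 1) | 0)  =[or_false →]=  (1 & 1)    ⊢ ((((1 & 1) | (0 | 0)) & (c | (0 & 1))) & 1)
(3) (0 | 0)  =[or_false →]=  0    ⊢ ((((1 & 1) | 0) & (c | (0 & 1))) & 1)
(4) (0 & 1)  =[and_true →]=  0    ⊢ ((((1 & 1) | 0) & (c | 0)) & 1)
(5) ((((1 & 1) | 0) & (c | 0)) & 1)  =[and_true →]=  (((1 & 1) | 0) & (c | 0))
(6) ((1 & 1) | 0)  =[or_false →]=  (1 & 1)    ⊢ ((1 & 1) & (c | 0))
(7) (1 & 1)  =[and_true →]=  1    ⊢ (1 & (c | 0))
(8) (c | 0)  =[or_false →]=  c    ⊢ cost 3, within 3

(1 & c)   [cost 3]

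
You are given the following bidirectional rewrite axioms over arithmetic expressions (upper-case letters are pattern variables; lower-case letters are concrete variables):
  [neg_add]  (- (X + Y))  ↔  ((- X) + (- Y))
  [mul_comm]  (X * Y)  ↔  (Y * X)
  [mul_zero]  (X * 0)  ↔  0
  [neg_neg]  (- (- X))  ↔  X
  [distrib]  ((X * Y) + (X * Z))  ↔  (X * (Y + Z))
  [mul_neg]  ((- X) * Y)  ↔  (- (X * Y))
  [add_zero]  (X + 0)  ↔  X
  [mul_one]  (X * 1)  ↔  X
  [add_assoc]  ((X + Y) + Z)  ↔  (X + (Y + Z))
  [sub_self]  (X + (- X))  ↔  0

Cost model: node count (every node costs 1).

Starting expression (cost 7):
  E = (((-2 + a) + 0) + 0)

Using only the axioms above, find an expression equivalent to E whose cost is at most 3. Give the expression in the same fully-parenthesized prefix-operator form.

(-2 + a)   [cost 3]

(1) ((-2 + a) + 0)  =[add_assoc →]=  (-2 + (a + 0))    ⊢ ((-2 + (a + 0)) + 0)
(2) ((-2 + (a + 0)) + 0)  =[add_zero →]=  (-2 + (a + 0))
(3) (a + 0)  =[add_zero →]=  a    ⊢ cost 3, within 3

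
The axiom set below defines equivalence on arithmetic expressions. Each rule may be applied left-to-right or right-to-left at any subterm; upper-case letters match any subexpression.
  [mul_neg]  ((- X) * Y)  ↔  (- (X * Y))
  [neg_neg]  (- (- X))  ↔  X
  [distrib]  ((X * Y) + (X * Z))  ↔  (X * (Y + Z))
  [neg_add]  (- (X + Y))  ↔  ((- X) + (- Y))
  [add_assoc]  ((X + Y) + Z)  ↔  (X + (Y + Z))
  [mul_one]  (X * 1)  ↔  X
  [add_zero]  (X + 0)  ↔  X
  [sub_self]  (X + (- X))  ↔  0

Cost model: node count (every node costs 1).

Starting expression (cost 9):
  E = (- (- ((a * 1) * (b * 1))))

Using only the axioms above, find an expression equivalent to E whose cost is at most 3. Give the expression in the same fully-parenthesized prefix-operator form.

(a * b)   [cost 3]

(1) (b * 1)  =[mul_one →]=  b    ⊢ (- (- ((a * 1) * b)))
(2) (a * 1)  =[mul_one →]=  a    ⊢ (- (- (a * b)))
(3) (- (- (a * b)))  =[neg_neg →]=  (a * b)    ⊢ cost 3, within 3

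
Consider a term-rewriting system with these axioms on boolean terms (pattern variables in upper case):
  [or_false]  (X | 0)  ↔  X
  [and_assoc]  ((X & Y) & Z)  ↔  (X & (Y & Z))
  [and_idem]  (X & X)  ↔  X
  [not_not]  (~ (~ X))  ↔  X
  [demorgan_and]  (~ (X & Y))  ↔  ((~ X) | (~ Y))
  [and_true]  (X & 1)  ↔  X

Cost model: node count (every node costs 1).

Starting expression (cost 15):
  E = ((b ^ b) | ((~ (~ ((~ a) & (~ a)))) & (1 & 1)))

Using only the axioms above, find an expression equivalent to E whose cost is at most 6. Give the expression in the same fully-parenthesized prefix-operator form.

(1) ((~ a) & (~ a))  =[and_idem →]=  (~ a)    ⊢ ((b ^ b) | ((~ (~ (~ a))) & (1 & 1)))
(2) (1 & 1)  =[and_true →]=  1    ⊢ ((b ^ b) | ((~ (~ (~ a))) & 1))
(3) ((~ (~ (~ a))) & 1)  =[and_true →]=  (~ (~ (~ a)))    ⊢ ((b ^ b) | (~ (~ (~ a))))
(4) (~ (~ (~ a)))  =[not_not →]=  (~ a)    ⊢ cost 6, within 6

((b ^ b) | (~ a))   [cost 6]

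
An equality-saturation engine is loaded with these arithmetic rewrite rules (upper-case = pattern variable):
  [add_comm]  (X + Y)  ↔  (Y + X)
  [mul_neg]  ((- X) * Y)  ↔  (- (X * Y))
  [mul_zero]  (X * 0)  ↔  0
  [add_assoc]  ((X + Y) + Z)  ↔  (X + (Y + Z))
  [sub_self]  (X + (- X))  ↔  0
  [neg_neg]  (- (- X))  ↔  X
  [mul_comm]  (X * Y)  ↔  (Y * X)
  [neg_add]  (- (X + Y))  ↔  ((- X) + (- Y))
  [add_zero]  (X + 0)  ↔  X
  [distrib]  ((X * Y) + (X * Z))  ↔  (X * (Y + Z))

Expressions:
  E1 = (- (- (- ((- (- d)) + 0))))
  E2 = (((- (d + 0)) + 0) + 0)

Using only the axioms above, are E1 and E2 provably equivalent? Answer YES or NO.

YES

step 1: add_zero (→) rewrites ((- (- d)) + 0) into (- (- d)), now (- (- (- (- (- d)))))
step 2: neg_neg (→) rewrites (- (- (- d))) into (- d), now (- (- (- d)))
step 3: neg_neg (→) rewrites (- (- (- d))) into (- d)
step 4: add_zero (←) rewrites d into (d + 0), now (- (d + 0))
step 5: add_zero (←) rewrites (- (d + 0)) into ((- (d + 0)) + 0)
step 6: add_zero (←) rewrites (- (d + 0)) into ((- (d + 0)) + 0), which is E2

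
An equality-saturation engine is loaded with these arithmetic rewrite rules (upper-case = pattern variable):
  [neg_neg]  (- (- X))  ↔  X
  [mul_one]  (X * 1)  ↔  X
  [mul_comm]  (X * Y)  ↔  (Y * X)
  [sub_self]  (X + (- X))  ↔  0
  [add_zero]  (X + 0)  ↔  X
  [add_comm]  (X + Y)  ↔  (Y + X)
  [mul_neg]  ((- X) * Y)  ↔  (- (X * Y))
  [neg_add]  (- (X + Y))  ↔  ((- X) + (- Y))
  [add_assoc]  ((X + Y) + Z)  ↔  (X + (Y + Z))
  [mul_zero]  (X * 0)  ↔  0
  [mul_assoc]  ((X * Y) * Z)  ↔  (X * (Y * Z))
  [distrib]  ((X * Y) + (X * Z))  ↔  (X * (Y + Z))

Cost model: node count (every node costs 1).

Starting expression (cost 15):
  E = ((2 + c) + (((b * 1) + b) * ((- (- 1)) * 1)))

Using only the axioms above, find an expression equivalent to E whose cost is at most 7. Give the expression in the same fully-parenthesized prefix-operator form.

step 1: mul_one (→) rewrites ((- (- 1)) * 1) into (- (- 1)), now ((2 + c) + (((b * 1) + b) * (- (- 1))))
step 2: neg_neg (→) rewrites (- (- 1)) into 1, now ((2 + c) + (((b * 1) + b) * 1))
step 3: mul_one (→) rewrites (b * 1) into b, now ((2 + c) + ((b + b) * 1))
step 4: mul_one (→) rewrites ((b + b) * 1) into (b + b), reaching cost 7 (bound 7)

((2 + c) + (b + b))   [cost 7]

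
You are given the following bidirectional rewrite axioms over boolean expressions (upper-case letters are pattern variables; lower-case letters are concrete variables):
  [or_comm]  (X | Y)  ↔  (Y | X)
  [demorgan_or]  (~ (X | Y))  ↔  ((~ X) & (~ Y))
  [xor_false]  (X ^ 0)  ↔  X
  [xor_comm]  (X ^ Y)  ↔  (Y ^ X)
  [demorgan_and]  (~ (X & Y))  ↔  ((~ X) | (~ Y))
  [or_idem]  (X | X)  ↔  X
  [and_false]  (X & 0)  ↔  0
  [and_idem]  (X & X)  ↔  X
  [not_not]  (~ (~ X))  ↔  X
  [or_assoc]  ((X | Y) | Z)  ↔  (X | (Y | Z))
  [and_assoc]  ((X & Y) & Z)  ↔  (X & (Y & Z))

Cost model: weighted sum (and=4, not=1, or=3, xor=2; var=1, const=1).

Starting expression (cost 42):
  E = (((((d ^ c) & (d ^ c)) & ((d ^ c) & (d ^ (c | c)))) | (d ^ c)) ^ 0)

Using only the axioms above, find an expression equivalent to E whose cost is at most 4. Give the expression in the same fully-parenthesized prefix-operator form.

(d ^ c)   [cost 4]

step 1: or_idem (→) rewrites (c | c) into c, now (((((d ^ c) & (d ^ c)) & ((d ^ c) & (d ^ c))) | (d ^ c)) ^ 0)
step 2: and_idem (→) rewrites (((d ^ c) & (d ^ c)) & ((d ^ c) & (d ^ c))) into ((d ^ c) & (d ^ c)), now ((((d ^ c) & (d ^ c)) | (d ^ c)) ^ 0)
step 3: and_idem (→) rewrites ((d ^ c) & (d ^ c)) into (d ^ c), now (((d ^ c) | (d ^ c)) ^ 0)
step 4: xor_false (→) rewrites (((d ^ c) | (d ^ c)) ^ 0) into ((d ^ c) | (d ^ c))
step 5: or_idem (→) rewrites ((d ^ c) | (d ^ c)) into (d ^ c), reaching cost 4 (bound 4)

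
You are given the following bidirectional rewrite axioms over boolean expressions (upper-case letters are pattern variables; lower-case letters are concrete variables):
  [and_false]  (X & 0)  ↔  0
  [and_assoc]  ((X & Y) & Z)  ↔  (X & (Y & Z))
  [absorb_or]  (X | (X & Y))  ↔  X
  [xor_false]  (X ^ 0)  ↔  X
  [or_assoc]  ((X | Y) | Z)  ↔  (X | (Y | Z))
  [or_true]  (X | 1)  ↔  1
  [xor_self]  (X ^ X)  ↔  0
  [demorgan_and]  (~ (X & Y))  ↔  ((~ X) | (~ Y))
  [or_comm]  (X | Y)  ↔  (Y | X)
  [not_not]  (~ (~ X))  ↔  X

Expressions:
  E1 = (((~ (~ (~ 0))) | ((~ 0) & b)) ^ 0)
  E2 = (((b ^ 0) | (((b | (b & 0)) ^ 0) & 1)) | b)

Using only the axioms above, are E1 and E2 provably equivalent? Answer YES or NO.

All listed rules preserve value, hence provable equivalence implies equal values everywhere; look for a separating assignment.
b=0 gives E1 ↦ 1, E2 ↦ 0; values differ ⇒ not provably equivalent.

NO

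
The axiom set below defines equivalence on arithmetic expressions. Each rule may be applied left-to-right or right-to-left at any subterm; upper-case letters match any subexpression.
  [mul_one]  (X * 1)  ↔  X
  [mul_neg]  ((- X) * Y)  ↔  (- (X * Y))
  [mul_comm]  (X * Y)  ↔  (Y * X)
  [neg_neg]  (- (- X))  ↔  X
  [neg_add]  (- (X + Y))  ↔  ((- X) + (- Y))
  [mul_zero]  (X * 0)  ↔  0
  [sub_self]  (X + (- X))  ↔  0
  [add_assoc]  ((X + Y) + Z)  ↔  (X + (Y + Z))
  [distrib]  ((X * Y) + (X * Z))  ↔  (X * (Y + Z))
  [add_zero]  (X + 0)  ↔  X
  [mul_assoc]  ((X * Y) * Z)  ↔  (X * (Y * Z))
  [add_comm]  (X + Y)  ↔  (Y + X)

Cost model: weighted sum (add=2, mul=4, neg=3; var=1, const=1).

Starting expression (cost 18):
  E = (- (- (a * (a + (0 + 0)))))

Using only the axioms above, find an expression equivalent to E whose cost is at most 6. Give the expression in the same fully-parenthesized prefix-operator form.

(a * a)   [cost 6]

(1) (- (- (a * (a + (0 + 0)))))  =[neg_neg →]=  (a * (a + (0 + 0)))
(2) (0 + 0)  =[add_zero →]=  0    ⊢ (a * (a + 0))
(3) (a + 0)  =[add_zero →]=  a    ⊢ cost 6, within 6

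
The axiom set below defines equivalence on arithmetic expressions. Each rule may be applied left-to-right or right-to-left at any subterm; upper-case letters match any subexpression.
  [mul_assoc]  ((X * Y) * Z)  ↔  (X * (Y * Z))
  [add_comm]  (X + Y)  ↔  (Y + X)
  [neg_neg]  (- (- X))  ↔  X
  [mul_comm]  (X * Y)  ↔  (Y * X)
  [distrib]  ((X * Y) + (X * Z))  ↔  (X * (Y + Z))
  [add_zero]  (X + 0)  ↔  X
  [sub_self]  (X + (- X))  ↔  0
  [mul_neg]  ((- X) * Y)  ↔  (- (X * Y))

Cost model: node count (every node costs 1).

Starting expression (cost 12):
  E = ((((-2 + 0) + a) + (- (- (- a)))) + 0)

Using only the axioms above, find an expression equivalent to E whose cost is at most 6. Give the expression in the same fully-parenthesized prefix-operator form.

((-2 + a) + (- a))   [cost 6]

(1) ((((-2 + 0) + a) + (- (- (- a)))) + 0)  =[add_zero →]=  (((-2 + 0) + a) + (- (- (- a))))
(2) (- (- a))  =[neg_neg →]=  a    ⊢ (((-2 + 0) + a) + (- a))
(3) (-2 + 0)  =[add_zero →]=  -2    ⊢ cost 6, within 6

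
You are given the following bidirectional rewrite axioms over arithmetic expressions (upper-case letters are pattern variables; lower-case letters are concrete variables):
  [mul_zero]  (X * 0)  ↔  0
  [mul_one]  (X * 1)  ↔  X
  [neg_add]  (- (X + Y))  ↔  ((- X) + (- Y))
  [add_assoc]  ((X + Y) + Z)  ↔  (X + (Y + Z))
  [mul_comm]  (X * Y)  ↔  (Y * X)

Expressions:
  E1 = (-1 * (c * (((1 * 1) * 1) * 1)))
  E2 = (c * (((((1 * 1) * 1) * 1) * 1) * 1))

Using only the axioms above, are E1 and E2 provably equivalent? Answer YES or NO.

All listed rules preserve value, hence provable equivalence implies equal values everywhere; look for a separating assignment.
c=1 gives E1 ↦ -1, E2 ↦ 1; values differ ⇒ not provably equivalent.

NO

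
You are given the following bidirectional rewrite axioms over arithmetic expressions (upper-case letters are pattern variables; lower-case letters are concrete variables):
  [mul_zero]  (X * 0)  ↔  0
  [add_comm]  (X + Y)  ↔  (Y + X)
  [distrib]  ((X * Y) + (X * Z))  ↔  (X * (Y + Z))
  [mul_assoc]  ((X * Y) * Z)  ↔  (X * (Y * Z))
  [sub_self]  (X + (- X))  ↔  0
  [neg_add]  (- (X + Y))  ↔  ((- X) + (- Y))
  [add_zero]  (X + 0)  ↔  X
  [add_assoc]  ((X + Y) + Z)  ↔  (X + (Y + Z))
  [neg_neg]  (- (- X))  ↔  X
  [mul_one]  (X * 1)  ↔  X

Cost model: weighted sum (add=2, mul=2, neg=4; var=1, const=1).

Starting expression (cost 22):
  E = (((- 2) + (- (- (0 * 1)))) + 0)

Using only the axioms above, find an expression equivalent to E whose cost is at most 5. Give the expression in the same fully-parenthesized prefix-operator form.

(1) (((- 2) + (- (- (0 * 1)))) + 0)  =[add_zero →]=  ((- 2) + (- (- (0 * 1))))
(2) (- (- (0 * 1)))  =[neg_neg →]=  (0 * 1)    ⊢ ((- 2) + (0 * 1))
(3) (0 * 1)  =[mul_one →]=  0    ⊢ ((- 2) + 0)
(4) ((- 2) + 0)  =[add_zero →]=  (- 2)    ⊢ cost 5, within 5

(- 2)   [cost 5]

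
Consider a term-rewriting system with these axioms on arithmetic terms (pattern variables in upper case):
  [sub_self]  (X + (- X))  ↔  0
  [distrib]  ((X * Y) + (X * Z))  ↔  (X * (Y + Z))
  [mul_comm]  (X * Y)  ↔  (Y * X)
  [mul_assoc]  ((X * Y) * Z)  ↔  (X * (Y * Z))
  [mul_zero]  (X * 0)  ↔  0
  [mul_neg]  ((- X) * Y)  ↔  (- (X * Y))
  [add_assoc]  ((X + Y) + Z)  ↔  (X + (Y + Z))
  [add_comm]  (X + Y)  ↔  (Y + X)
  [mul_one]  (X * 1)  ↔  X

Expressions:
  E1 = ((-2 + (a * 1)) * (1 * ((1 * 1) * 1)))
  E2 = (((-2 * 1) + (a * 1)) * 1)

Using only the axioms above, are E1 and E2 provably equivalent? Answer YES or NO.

YES

step 1: mul_one (→) rewrites (1 * 1) into 1, now ((-2 + (a * 1)) * (1 * (1 * 1)))
step 2: mul_one (→) rewrites (1 * 1) into 1, now ((-2 + (a * 1)) * (1 * 1))
step 3: mul_one (→) rewrites (1 * 1) into 1, now ((-2 + (a * 1)) * 1)
step 4: mul_one (←) rewrites -2 into (-2 * 1), which is E2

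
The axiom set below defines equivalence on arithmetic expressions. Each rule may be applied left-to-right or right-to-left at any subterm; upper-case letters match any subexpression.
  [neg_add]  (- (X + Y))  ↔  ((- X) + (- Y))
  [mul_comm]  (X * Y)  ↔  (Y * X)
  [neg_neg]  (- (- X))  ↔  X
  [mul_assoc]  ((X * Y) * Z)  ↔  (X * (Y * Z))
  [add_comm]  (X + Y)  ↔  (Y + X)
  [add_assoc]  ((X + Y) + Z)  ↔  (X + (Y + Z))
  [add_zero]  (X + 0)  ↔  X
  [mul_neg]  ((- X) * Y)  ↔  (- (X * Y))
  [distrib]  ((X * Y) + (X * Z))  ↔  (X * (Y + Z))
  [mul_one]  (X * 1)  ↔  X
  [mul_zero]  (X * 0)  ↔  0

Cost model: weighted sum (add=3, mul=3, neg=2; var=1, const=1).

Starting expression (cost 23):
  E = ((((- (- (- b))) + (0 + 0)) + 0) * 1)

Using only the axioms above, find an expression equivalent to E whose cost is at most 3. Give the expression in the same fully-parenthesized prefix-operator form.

(- b)   [cost 3]

(1) (- (- (- b)))  =[neg_neg →]=  (- b)    ⊢ ((((- b) + (0 + 0)) + 0) * 1)
(2) ((((- b) + (0 + 0)) + 0) * 1)  =[mul_one →]=  (((- b) + (0 + 0)) + 0)
(3) (0 + 0)  =[add_zero →]=  0    ⊢ (((- b) + 0) + 0)
(4) (((- b) + 0) + 0)  =[add_zero →]=  ((- b) + 0)
(5) ((- b) + 0)  =[add_zero →]=  (- b)    ⊢ cost 3, within 3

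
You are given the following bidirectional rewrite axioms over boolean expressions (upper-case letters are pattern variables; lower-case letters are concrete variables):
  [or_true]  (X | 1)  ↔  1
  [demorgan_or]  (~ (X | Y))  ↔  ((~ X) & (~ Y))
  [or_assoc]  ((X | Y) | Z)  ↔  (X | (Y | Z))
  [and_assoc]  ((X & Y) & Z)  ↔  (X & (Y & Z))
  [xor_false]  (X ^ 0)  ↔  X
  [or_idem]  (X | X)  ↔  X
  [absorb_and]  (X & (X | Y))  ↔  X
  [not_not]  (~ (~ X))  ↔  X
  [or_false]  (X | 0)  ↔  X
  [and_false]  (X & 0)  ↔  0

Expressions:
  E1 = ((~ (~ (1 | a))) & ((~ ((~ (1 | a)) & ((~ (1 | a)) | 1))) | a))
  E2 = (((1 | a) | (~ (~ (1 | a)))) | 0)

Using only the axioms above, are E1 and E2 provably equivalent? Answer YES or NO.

step 1: absorb_and (→) rewrites ((~ (1 | a)) & ((~ (1 | a)) | 1)) into (~ (1 | a)), now ((~ (~ (1 | a))) & ((~ (~ (1 | a))) | a))
step 2: absorb_and (→) rewrites ((~ (~ (1 | a))) & ((~ (~ (1 | a))) | a)) into (~ (~ (1 | a)))
step 3: not_not (→) rewrites (~ (~ (1 | a))) into (1 | a)
step 4: or_idem (←) rewrites (1 | a) into ((1 | a) | (1 | a))
step 5: not_not (←) rewrites (1 | a) into (~ (~ (1 | a))), now ((1 | a) | (~ (~ (1 | a))))
step 6: or_false (←) rewrites ((1 | a) | (~ (~ (1 | a)))) into (((1 | a) | (~ (~ (1 | a)))) | 0), which is E2

YES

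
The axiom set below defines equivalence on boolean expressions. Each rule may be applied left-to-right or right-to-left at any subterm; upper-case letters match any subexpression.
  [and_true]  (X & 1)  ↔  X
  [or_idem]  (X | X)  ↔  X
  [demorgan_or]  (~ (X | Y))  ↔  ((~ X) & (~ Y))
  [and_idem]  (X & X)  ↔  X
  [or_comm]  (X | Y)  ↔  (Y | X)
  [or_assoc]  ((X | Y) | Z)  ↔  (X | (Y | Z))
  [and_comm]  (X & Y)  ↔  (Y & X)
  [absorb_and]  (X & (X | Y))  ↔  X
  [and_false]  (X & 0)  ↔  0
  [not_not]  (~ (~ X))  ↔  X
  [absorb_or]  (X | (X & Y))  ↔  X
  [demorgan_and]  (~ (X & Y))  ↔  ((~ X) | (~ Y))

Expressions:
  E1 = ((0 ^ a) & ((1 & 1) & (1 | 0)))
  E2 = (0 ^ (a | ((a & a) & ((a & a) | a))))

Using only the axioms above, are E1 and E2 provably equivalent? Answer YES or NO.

step 1: and_idem (→) rewrites (1 & 1) into 1, now ((0 ^ a) & (1 & (1 | 0)))
step 2: absorb_and (→) rewrites (1 & (1 | 0)) into 1, now ((0 ^ a) & 1)
step 3: and_true (→) rewrites ((0 ^ a) & 1) into (0 ^ a)
step 4: or_idem (←) rewrites a into (a | a), now (0 ^ (a | a))
step 5: and_idem (←) rewrites a into (a & a), now (0 ^ (a | (a & a)))
step 6: absorb_and (←) rewrites (a & a) into ((a & a) & ((a & a) | a)), which is E2

YES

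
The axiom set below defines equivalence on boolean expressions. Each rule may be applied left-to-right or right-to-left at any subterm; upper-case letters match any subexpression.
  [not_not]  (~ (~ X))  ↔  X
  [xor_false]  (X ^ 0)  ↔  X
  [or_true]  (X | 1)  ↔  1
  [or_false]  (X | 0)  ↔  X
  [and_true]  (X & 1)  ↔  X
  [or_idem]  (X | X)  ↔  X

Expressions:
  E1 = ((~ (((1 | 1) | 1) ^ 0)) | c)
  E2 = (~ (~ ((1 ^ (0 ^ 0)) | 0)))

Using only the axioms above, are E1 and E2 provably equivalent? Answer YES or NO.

NO

All listed rules preserve value, hence provable equivalence implies equal values everywhere; look for a separating assignment.
c=0 gives E1 ↦ 0, E2 ↦ 1; values differ ⇒ not provably equivalent.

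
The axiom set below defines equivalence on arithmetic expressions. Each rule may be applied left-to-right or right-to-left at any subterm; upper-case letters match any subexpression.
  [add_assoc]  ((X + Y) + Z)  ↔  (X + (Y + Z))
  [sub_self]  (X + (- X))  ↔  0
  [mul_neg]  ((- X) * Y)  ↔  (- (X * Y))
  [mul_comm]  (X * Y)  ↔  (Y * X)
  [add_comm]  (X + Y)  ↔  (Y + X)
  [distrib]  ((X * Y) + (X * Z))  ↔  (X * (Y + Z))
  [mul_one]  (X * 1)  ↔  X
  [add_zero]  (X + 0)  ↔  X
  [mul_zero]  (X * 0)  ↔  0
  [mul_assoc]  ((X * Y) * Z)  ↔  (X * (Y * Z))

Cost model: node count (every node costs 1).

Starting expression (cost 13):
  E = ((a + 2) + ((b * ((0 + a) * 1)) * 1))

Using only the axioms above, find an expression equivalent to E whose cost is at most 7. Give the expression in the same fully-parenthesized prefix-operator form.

step 1: mul_one (→) rewrites ((b * ((0 + a) * 1)) * 1) into (b * ((0 + a) * 1)), now ((a + 2) + (b * ((0 + a) * 1)))
step 2: add_comm (→) rewrites (0 + a) into (a + 0), now ((a + 2) + (b * ((a + 0) * 1)))
step 3: mul_one (→) rewrites ((a + 0) * 1) into (a + 0), now ((a + 2) + (b * (a + 0)))
step 4: add_zero (→) rewrites (a + 0) into a, reaching cost 7 (bound 7)

((a + 2) + (b * a))   [cost 7]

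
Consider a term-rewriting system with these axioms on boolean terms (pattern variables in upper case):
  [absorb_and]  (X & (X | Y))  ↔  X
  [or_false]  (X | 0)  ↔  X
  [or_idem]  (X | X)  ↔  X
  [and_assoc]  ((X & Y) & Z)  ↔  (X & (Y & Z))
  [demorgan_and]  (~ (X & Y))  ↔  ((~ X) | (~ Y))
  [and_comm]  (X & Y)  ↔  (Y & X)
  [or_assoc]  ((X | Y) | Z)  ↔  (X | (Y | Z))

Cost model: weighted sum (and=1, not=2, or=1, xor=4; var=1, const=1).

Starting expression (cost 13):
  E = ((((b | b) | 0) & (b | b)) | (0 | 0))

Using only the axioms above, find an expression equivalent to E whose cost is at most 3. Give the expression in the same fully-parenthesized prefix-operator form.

(b & b)   [cost 3]

1. [or_false →] ((b | b) | 0)  →  (b | b);  E = (((b | b) & (b | b)) | (0 | 0))
2. [or_idem →] (b | b)  →  b;  E = (((b | b) & b) | (0 | 0))
3. [or_false →] (0 | 0)  →  0;  E = (((b | b) & b) | 0)
4. [or_idem →] (b | b)  →  b;  E = ((b & b) | 0)
5. [or_false →] ((b & b) | 0)  →  (b & b);  cost 3 ≤ 3, done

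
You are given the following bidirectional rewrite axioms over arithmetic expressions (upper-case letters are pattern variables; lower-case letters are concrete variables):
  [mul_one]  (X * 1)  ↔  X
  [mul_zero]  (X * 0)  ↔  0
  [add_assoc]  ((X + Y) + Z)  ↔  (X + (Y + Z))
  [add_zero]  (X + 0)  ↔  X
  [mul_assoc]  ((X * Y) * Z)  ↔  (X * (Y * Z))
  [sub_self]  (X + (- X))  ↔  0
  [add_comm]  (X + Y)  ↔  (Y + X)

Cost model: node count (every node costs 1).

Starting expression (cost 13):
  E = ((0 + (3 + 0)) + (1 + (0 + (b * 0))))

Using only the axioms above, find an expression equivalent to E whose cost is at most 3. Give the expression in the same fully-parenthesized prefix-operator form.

1. [mul_zero →] (b * 0)  →  0;  E = ((0 + (3 + 0)) + (1 + (0 + 0)))
2. [add_comm →] (0 + (3 + 0))  →  ((3 + 0) + 0);  E = (((3 + 0) + 0) + (1 + (0 + 0)))
3. [add_zero →] ((3 + 0) + 0)  →  (3 + 0);  E = ((3 + 0) + (1 + (0 + 0)))
4. [add_zero →] (0 + 0)  →  0;  E = ((3 + 0) + (1 + 0))
5. [add_zero →] (3 + 0)  →  3;  E = (3 + (1 + 0))
6. [add_zero →] (1 + 0)  →  1;  cost 3 ≤ 3, done

(3 + 1)   [cost 3]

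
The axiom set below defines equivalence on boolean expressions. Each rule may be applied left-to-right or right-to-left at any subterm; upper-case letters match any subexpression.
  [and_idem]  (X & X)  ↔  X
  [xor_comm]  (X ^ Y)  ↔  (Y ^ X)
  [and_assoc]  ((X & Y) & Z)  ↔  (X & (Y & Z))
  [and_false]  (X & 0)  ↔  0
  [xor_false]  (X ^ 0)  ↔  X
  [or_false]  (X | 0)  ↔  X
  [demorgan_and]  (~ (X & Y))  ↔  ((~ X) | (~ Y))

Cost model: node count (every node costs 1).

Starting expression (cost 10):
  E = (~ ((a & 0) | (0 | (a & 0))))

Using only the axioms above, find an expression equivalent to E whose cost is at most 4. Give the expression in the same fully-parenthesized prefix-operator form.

1. [and_false →] (a & 0)  →  0;  E = (~ ((a & 0) | (0 | 0)))
2. [or_false →] (0 | 0)  →  0;  E = (~ ((a & 0) | 0))
3. [and_false →] (a & 0)  →  0;  cost 4 ≤ 4, done

(~ (0 | 0))   [cost 4]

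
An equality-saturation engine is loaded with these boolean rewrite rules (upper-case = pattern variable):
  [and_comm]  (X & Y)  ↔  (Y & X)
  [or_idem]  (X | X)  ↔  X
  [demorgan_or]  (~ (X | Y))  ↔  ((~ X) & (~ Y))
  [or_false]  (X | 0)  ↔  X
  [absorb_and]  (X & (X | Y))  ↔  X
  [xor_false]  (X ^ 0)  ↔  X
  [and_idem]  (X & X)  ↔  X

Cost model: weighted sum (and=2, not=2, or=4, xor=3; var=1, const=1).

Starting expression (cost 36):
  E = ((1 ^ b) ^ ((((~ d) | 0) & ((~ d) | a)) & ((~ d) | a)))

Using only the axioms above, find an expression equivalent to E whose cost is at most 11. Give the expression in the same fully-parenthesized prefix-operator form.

((1 ^ b) ^ (~ d))   [cost 11]

1. [or_false →] ((~ d) | 0)  →  (~ d);  E = ((1 ^ b) ^ (((~ d) & ((~ d) | a)) & ((~ d) | a)))
2. [absorb_and →] ((~ d) & ((~ d) | a))  →  (~ d);  E = ((1 ^ b) ^ ((~ d) & ((~ d) | a)))
3. [absorb_and →] ((~ d) & ((~ d) | a))  →  (~ d);  cost 11 ≤ 11, done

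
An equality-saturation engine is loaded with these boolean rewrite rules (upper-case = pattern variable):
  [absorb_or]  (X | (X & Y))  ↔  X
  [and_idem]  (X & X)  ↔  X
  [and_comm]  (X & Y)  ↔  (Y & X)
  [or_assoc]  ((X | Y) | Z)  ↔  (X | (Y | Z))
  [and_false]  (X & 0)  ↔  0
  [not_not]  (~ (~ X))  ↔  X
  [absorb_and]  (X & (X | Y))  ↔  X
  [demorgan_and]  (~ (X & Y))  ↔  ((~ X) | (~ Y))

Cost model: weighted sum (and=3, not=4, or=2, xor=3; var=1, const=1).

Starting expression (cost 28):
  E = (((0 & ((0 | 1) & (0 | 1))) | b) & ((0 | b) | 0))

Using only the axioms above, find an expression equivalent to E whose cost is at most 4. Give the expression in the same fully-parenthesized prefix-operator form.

(0 | b)   [cost 4]

1. [and_idem →] ((0 | 1) & (0 | 1))  →  (0 | 1);  E = (((0 & (0 | 1)) | b) & ((0 | b) | 0))
2. [absorb_and →] (0 & (0 | 1))  →  0;  E = ((0 | b) & ((0 | b) | 0))
3. [absorb_and →] ((0 | b) & ((0 | b) | 0))  →  (0 | b);  cost 4 ≤ 4, done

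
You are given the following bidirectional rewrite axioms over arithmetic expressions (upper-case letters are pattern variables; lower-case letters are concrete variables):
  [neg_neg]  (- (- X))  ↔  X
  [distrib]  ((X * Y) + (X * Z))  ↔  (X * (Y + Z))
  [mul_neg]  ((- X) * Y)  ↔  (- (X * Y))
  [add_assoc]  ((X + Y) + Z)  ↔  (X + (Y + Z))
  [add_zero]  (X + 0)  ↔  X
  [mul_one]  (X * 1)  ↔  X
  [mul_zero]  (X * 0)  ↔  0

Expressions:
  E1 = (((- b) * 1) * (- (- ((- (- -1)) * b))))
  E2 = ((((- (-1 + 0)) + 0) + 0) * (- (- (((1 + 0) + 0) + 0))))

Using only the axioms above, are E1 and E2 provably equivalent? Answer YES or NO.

NO

All listed rules preserve value, hence provable equivalence implies equal values everywhere; look for a separating assignment.
b=0 gives E1 ↦ 0, E2 ↦ 1; values differ ⇒ not provably equivalent.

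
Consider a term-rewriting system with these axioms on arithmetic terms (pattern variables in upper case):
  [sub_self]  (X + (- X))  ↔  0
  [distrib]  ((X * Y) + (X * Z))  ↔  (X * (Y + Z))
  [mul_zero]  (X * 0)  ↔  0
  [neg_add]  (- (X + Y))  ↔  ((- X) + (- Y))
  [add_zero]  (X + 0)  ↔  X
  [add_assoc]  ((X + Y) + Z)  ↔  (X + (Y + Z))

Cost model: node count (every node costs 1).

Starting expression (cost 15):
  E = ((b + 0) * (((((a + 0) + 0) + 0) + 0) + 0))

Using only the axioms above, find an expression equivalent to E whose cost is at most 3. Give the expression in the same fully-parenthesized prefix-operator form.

(b * a)   [cost 3]

1. [add_zero →] (((a + 0) + 0) + 0)  →  ((a + 0) + 0);  E = ((b + 0) * ((((a + 0) + 0) + 0) + 0))
2. [add_zero →] ((a + 0) + 0)  →  (a + 0);  E = ((b + 0) * (((a + 0) + 0) + 0))
3. [add_zero →] (b + 0)  →  b;  E = (b * (((a + 0) + 0) + 0))
4. [add_zero →] (((a + 0) + 0) + 0)  →  ((a + 0) + 0);  E = (b * ((a + 0) + 0))
5. [add_zero →] ((a + 0) + 0)  →  (a + 0);  E = (b * (a + 0))
6. [add_zero →] (a + 0)  →  a;  cost 3 ≤ 3, done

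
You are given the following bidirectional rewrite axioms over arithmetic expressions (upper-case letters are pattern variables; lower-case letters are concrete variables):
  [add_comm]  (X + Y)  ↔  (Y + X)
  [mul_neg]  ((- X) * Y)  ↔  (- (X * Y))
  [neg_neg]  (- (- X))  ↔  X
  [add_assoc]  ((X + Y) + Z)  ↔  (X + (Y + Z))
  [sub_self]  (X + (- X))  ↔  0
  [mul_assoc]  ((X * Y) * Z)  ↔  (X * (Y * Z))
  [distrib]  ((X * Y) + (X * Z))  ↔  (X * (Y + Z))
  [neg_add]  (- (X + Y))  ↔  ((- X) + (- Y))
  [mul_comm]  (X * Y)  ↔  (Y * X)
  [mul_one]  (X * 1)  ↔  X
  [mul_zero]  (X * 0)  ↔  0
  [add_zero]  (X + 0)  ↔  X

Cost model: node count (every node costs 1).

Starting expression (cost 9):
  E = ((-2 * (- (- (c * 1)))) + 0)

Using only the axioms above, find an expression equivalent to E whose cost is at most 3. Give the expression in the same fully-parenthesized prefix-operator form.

(-2 * c)   [cost 3]

(1) ((-2 * (- (- (c * 1)))) + 0)  =[add_zero →]=  (-2 * (- (- (c * 1))))
(2) (- (- (c * 1)))  =[neg_neg →]=  (c * 1)    ⊢ (-2 * (c * 1))
(3) (c * 1)  =[mul_one →]=  c    ⊢ cost 3, within 3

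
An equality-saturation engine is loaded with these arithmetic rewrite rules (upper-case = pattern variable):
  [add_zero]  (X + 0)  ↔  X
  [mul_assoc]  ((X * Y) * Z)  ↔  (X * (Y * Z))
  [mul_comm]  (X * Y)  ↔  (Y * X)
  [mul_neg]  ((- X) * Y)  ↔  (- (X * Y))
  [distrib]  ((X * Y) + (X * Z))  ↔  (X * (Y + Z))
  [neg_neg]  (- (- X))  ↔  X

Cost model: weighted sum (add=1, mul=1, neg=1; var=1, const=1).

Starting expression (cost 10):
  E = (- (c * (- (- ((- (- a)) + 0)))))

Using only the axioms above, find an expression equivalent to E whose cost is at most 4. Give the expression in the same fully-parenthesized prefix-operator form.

(- (c * a))   [cost 4]

step 1: neg_neg (→) rewrites (- (- a)) into a, now (- (c * (- (- (a + 0)))))
step 2: neg_neg (→) rewrites (- (- (a + 0))) into (a + 0), now (- (c * (a + 0)))
step 3: add_zero (→) rewrites (a + 0) into a, reaching cost 4 (bound 4)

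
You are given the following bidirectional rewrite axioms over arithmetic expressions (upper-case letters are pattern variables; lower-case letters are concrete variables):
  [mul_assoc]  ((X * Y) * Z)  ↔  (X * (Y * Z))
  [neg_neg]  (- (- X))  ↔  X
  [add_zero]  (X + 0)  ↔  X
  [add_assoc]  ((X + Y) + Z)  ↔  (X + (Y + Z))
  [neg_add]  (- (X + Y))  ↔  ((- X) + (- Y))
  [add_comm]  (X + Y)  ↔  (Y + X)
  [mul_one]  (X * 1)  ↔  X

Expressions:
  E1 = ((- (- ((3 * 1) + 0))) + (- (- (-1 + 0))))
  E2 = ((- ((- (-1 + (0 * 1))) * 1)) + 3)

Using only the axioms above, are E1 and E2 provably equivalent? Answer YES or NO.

1. [mul_one →] (3 * 1)  →  3;  E1 = ((- (- (3 + 0))) + (- (- (-1 + 0))))
2. [neg_neg →] (- (- (3 + 0)))  →  (3 + 0);  E1 = ((3 + 0) + (- (- (-1 + 0))))
3. [neg_neg →] (- (- (-1 + 0)))  →  (-1 + 0);  E1 = ((3 + 0) + (-1 + 0))
4. [add_zero →] (-1 + 0)  →  -1;  E1 = ((3 + 0) + -1)
5. [add_zero →] (3 + 0)  →  3;  E1 = (3 + -1)
6. [add_comm →] (3 + -1)  →  (-1 + 3)
7. [neg_neg ←] -1  →  (- (- -1));  E1 = ((- (- -1)) + 3)
8. [add_zero ←] -1  →  (-1 + 0);  E1 = ((- (- (-1 + 0))) + 3)
9. [mul_one ←] (- (-1 + 0))  →  ((- (-1 + 0)) * 1);  E1 = ((- ((- (-1 + 0)) * 1)) + 3)
10. [mul_one ←] 0  →  (0 * 1);  this is E2

YES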